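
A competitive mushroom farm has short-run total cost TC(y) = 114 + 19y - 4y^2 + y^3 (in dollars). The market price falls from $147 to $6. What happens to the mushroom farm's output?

Output falls from 8 to 0 (the firm shuts down)

MC = 19 - 8y + 3y^2; the shutdown threshold is min AVC = $15 (at y = 2).
At P = $147 ≥ min AVC, set P = MC on the rising branch: y = 8.
At P = $6 < min AVC = $15, price no longer covers variable cost at any output, so the firm shuts down: y = 0.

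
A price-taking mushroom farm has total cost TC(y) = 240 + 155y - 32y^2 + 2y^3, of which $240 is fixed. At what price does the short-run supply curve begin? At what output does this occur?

Short-run supply begins at min AVC. From VC = 155y - 32y^2 + 2y^3, AVC = 155 - 32y + 2y^2.
At the minimum of AVC, MC = AVC. MC = 155 - 64y + 6y^2; setting MC = AVC gives 4y^2 - 32y = 0, so y = 8. min AVC = 27.
So the shutdown price is $27.

$27 per unit, at y = 8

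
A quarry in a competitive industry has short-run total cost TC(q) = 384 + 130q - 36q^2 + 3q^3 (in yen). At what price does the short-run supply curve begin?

¥22 per unit

Short-run supply begins at min AVC. From VC = 130q - 36q^2 + 3q^3, AVC = 130 - 36q + 3q^2.
dAVC/dq = -36 + 6q = 0 gives q = 6. min AVC = 130 - 36·6 + 3·6^2 = 22.
The firm shuts down for any P below ¥22.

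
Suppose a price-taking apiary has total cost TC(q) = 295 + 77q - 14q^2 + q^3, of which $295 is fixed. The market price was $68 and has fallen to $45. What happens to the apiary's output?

MC = 77 - 28q + 3q^2; the shutdown threshold is min AVC = $28 (at q = 7).
With P = $68 above the shutdown price, P = MC gives q = 9.
At P = $45 ≥ min AVC, set P = MC: q = 8. The firm stays open but cuts output.

Output falls from 9 to 8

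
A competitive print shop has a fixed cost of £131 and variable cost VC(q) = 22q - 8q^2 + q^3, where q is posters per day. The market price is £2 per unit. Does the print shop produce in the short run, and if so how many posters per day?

Shut down

Strip out fixed cost: VC = 22q - 8q^2 + q^3. Then AVC = 22 - 8q + q^2 and MC = 22 - 16q + 3q^2.
AVC hits its minimum where MC = AVC, at q = 4, giving min AVC = 22 - 8·4 + 4^2 = £6.
With P < min AVC (£2 < £6), every unit sold adds to the loss.
Shutting down limits the loss to fixed cost, £131.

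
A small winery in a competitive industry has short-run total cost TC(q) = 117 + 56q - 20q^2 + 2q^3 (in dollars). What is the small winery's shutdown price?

Short-run supply begins at min AVC. From VC = 56q - 20q^2 + 2q^3, AVC = 56 - 20q + 2q^2.
At the minimum of AVC, MC = AVC. MC = 56 - 40q + 6q^2; setting MC = AVC gives 4q^2 - 20q = 0, so q = 5. min AVC = 6.
For P < $6 the firm produces nothing.

$6 per unit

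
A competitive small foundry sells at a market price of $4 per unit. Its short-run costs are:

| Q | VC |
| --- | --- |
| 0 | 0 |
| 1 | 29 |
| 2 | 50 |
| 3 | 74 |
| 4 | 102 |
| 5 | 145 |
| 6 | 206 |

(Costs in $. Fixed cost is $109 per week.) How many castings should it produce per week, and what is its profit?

Q = 0 (shut down); profit = -$109

Tabulate TR − TC: Q=0: -109; Q=1: -134; Q=2: -151; Q=3: -171; Q=4: -195; Q=5: -234; Q=6: -291.
Profit is highest at Q = 0. Equivalently, the lowest AVC in the table is 74/3 ≈ $24.67 at Q = 3, and P = $4 falls below it — price never covers variable cost, so the firm shuts down and loses only its fixed cost.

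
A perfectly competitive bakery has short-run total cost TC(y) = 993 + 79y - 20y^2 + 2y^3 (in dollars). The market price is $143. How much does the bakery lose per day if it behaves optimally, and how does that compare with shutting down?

Profit = -$225 at y = 8

AVC = 79 - 20y + 2y^2 has its minimum $29 at y = 5; price $143 clears that bar, so the firm operates.
MC = 79 - 40y + 6y^2. Setting P = MC and taking the root on the rising branch gives y* = 8.
TR = 143·8 = 1144. TC = 993 + 376 = 1369. Profit = 1144 − 1369 = -$225.
That loss of $225 beats the $993 the firm would lose by shutting down; producing recovers $768 of fixed cost.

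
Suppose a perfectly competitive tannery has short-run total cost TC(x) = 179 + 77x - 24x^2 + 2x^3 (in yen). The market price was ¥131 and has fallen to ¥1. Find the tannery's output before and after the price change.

AVC = 77 - 24x + 2x^2, minimized at x = 6 where min AVC = ¥5. MC = 77 - 48x + 6x^2.
With P = ¥131 above the shutdown price, P = MC gives x = 9.
At P = ¥1 < min AVC = ¥5, price no longer covers variable cost at any output, so the firm shuts down: x = 0.

Output falls from 9 to 0 (the firm shuts down)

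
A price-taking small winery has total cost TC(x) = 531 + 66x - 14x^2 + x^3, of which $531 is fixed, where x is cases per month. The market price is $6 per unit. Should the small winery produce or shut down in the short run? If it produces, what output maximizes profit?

Strip out fixed cost: VC = 66x - 14x^2 + x^3. Then AVC = 66 - 14x + x^2 and MC = 66 - 28x + 3x^2.
AVC is minimized where dAVC/dx = -14 + 2x = 0, at x = 7; min AVC = 66 - 14·7 + 7^2 = $17.
With P < min AVC ($6 < $17), every unit sold adds to the loss.
Best response: produce nothing and absorb the $531 fixed cost.

Shut down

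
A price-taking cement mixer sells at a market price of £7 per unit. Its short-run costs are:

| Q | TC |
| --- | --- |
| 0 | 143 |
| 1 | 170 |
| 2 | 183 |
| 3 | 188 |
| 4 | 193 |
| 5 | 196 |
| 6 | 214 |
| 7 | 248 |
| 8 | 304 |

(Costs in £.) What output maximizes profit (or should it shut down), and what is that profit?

Compute π = P·Q − TC at each output: Q=0: -143; Q=1: -163; Q=2: -169; Q=3: -167; Q=4: -165; Q=5: -161; Q=6: -172; Q=7: -199; Q=8: -248.
Profit is highest at Q = 0. Equivalently, the lowest AVC in the table is 53/5 ≈ £10.60 at Q = 5, and P = £7 falls below it — price never covers variable cost, so the firm shuts down and loses only its fixed cost.

Q = 0 (shut down); profit = -£143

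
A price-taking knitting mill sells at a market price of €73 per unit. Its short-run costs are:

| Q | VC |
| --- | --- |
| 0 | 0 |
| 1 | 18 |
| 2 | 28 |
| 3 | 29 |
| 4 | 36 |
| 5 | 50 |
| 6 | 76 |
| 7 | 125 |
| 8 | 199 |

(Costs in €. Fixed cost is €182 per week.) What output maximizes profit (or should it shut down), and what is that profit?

Tabulate TR − TC: Q=0: -182; Q=1: -127; Q=2: -64; Q=3: 8; Q=4: 74; Q=5: 133; Q=6: 180; Q=7: 204; Q=8: 203.
Profit is maximized at Q = 7. AVC there is 125/7 = €17.86 ≤ P, so producing beats shutting down (which would give -€182).

Q = 7; profit = €204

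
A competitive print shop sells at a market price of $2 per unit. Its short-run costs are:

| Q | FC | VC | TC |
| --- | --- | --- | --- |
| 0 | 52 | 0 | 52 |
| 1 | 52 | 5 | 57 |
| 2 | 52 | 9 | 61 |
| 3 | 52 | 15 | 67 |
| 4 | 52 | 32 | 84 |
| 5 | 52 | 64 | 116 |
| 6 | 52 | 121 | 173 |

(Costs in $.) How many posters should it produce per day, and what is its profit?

Compute π = P·Q − TC at each output: Q=0: -52; Q=1: -55; Q=2: -57; Q=3: -61; Q=4: -76; Q=5: -106; Q=6: -161.
Profit is highest at Q = 0. Equivalently, the lowest AVC in the table is 9/2 ≈ $4.50 at Q = 2, and P = $2 falls below it — price never covers variable cost, so the firm shuts down and loses only its fixed cost.

Q = 0 (shut down); profit = -$52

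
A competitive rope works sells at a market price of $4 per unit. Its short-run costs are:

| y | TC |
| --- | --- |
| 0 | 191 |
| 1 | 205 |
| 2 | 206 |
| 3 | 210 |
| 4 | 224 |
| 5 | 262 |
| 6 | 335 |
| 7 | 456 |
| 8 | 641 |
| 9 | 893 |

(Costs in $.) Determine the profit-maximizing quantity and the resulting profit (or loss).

Compute π = P·y − TC at each output: y=0: -191; y=1: -201; y=2: -198; y=3: -198; y=4: -208; y=5: -242; y=6: -311; y=7: -428; y=8: -609; y=9: -857.
Profit is highest at y = 0. Equivalently, the lowest AVC in the table is 19/3 ≈ $6.33 at y = 3, and P = $4 falls below it — price never covers variable cost, so the firm shuts down and loses only its fixed cost.

y = 0 (shut down); profit = -$191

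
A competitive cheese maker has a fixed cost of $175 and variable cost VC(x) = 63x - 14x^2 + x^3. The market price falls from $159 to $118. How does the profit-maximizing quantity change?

Output falls from 12 to 11

MC = 63 - 28x + 3x^2; the shutdown threshold is min AVC = $14 (at x = 7).
With P = $159 above the shutdown price, P = MC gives x = 12.
At P = $118 ≥ min AVC, set P = MC: x = 11. The firm stays open but cuts output.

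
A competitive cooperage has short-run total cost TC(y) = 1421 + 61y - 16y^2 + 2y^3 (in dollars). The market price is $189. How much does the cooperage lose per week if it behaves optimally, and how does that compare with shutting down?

Profit = -$397 at y = 8

AVC = 61 - 16y + 2y^2; min AVC = $29 at y = 4. Since P = $189 ≥ min AVC, the firm produces.
MC = 61 - 32y + 6y^2. Setting P = MC and taking the root on the rising branch gives y* = 8.
TR = 189·8 = 1512. TC = 1421 + 488 = 1909. Profit = 1512 − 1909 = -$397.
By producing, the firm covers all variable cost plus $1024 of fixed cost; shutting down would lose the full $1421.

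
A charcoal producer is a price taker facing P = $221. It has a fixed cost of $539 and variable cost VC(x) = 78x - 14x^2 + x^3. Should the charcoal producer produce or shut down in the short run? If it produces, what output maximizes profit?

Variable cost is VC = 78x - 14x^2 + x^3, so AVC = VC/x = 78 - 14x + x^2 and MC = dTC/dx = 78 - 28x + 3x^2.
AVC is minimized where dAVC/dx = -14 + 2x = 0, at x = 7; min AVC = 78 - 14·7 + 7^2 = $29.
P = $221 exceeds min AVC = $29, so the firm stays open.
Set P = MC: 221 = 78 - 28x + 3x^2 → -143 - 28x + 3x^2 = 0. The roots are x = -11/3 and x = 13; the profit-maximizing output is on the rising part of MC, so x* = 13.
Check: AVC at x = 13 is $65 ≤ P, so revenue covers variable cost.
Profit = P·x − TC = 221·13 − 1384 = $1489.

Produce at x = 13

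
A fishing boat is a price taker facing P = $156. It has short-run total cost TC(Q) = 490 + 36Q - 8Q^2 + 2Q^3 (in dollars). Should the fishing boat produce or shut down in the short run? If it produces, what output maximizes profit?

Produce at Q = 6

Variable cost is VC = 36Q - 8Q^2 + 2Q^3, so AVC = VC/Q = 36 - 8Q + 2Q^2 and MC = dTC/dQ = 36 - 16Q + 6Q^2.
The AVC parabola has its vertex at Q = 8/4 = 2, where AVC = 36 - 8·2 + 2·2^2 = $28.
P = $156 exceeds min AVC = $28, so the firm stays open.
Set P = MC: 156 = 36 - 16Q + 6Q^2 → -120 - 16Q + 6Q^2 = 0. The roots are Q = -10/3 and Q = 6; the profit-maximizing output is on the rising part of MC, so Q* = 6.
Check: AVC at Q = 6 is $60 ≤ P, so revenue covers variable cost.
Profit = P·Q − TC = 156·6 − 850 = $86.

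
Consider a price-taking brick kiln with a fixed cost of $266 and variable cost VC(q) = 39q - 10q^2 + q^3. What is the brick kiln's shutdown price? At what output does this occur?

$14 per unit, at q = 5

The shutdown price is the minimum of AVC. VC = 39q - 10q^2 + q^3, so AVC = 39 - 10q + q^2.
dAVC/dq = -10 + 2q = 0 gives q = 5. min AVC = 39 - 10·5 + 5^2 = 14.
So the shutdown price is $14.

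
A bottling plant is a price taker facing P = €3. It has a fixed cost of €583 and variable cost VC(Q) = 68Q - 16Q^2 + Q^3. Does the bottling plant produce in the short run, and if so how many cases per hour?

Strip out fixed cost: VC = 68Q - 16Q^2 + Q^3. Then AVC = 68 - 16Q + Q^2 and MC = 68 - 32Q + 3Q^2.
The AVC parabola has its vertex at Q = 16/2 = 8, where AVC = 68 - 16·8 + 8^2 = €4.
Since P = €3 < min AVC = €4, price fails to cover variable cost at any output.
Shutting down limits the loss to fixed cost, €583.

Shut down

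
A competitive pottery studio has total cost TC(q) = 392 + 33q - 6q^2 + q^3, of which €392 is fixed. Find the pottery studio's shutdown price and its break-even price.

Shutdown price = €24; break-even price = €96

AVC = 33 - 6q + q^2; minimized at q = 3, giving min AVC = €24. That is the shutdown price.
ATC = 392/q + 33 - 6q + q^2. Setting dATC/dq = −392/q^2 − 6 + 2q = 0 gives q = 7 (since 2·7^3 − 6·7^2 = 392).
min ATC = 392/7 + 33 − 6·7 + 7^2 = €96. That is the break-even price.
Between these two prices the firm operates at a loss; above €96 it earns a profit.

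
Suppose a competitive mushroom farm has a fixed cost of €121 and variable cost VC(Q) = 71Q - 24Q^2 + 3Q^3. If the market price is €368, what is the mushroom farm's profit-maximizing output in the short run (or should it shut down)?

Produce at Q = 9

Variable cost is VC = 71Q - 24Q^2 + 3Q^3, so AVC = VC/Q = 71 - 24Q + 3Q^2 and MC = dTC/dQ = 71 - 48Q + 9Q^2.
AVC hits its minimum where MC = AVC, at Q = 4, giving min AVC = 71 - 24·4 + 3·4^2 = €23.
Because €368 ≥ €23, revenue can cover variable cost; the firm operates.
P = MC gives -297 - 48Q + 9Q^2 = 0, with roots -11/3 and 9. Take the larger (rising MC): Q* = 9.
Check: AVC at Q = 9 is €98 ≤ P, so revenue covers variable cost.
Profit = P·Q − TC = 368·9 − 1003 = €2309.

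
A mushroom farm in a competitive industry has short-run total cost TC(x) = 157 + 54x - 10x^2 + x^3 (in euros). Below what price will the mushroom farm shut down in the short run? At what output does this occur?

€29 per unit, at x = 5

Short-run supply begins at min AVC. From VC = 54x - 10x^2 + x^3, AVC = 54 - 10x + x^2.
dAVC/dx = -10 + 2x = 0 gives x = 5. min AVC = 54 - 10·5 + 5^2 = 29.
For P < €29 the firm produces nothing.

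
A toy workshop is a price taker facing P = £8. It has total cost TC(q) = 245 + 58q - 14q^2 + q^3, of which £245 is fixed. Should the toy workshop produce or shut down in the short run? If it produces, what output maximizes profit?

Shut down

Strip out fixed cost: VC = 58q - 14q^2 + q^3. Then AVC = 58 - 14q + q^2 and MC = 58 - 28q + 3q^2.
AVC hits its minimum where MC = AVC, at q = 7, giving min AVC = 58 - 14·7 + 7^2 = £9.
With P < min AVC (£8 < £9), every unit sold adds to the loss.
Best response: produce nothing and absorb the £245 fixed cost.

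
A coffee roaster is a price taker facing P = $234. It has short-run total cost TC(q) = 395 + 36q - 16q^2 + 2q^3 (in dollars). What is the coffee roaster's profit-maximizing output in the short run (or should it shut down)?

Produce at q = 9

Strip out fixed cost: VC = 36q - 16q^2 + 2q^3. Then AVC = 36 - 16q + 2q^2 and MC = 36 - 32q + 6q^2.
The AVC parabola has its vertex at q = 16/4 = 4, where AVC = 36 - 16·4 + 2·4^2 = $4.
Because $234 ≥ $4, revenue can cover variable cost; the firm operates.
P = MC gives -198 - 32q + 6q^2 = 0, with roots -11/3 and 9. Take the larger (rising MC): q* = 9.
Check: AVC at q = 9 is $54 ≤ P, so revenue covers variable cost.
Profit = P·q − TC = 234·9 − 881 = $1225.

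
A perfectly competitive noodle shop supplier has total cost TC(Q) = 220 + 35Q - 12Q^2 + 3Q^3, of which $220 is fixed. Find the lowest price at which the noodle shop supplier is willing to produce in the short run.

$23 per unit

Short-run supply begins at min AVC. From VC = 35Q - 12Q^2 + 3Q^3, AVC = 35 - 12Q + 3Q^2.
dAVC/dQ = -12 + 6Q = 0 gives Q = 2. min AVC = 35 - 12·2 + 3·2^2 = 23.
For P < $23 the firm produces nothing.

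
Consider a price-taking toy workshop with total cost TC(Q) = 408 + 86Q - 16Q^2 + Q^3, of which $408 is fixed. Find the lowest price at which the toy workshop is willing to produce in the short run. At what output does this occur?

$22 per unit, at Q = 8

Short-run supply begins at min AVC. From VC = 86Q - 16Q^2 + Q^3, AVC = 86 - 16Q + Q^2.
At the minimum of AVC, MC = AVC. MC = 86 - 32Q + 3Q^2; setting MC = AVC gives 2Q^2 - 16Q = 0, so Q = 8. min AVC = 22.
So the shutdown price is $22.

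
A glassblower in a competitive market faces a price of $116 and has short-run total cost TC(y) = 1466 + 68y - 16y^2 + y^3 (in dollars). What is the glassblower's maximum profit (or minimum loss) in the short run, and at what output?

AVC = 68 - 16y + y^2 has its minimum $4 at y = 8; price $116 clears that bar, so the firm operates.
With MC = 68 - 32y + 3y^2, P = MC on the upward-sloping part at y* = 12.
TR = 116·12 = 1392. TC = 1466 + 240 = 1706. Profit = 1392 − 1706 = -$314.
That loss of $314 beats the $1466 the firm would lose by shutting down; producing recovers $1152 of fixed cost.

Profit = -$314 at y = 12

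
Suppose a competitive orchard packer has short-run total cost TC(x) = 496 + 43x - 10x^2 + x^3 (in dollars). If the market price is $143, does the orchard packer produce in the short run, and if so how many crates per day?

Strip out fixed cost: VC = 43x - 10x^2 + x^3. Then AVC = 43 - 10x + x^2 and MC = 43 - 20x + 3x^2.
The AVC parabola has its vertex at x = 10/2 = 5, where AVC = 43 - 10·5 + 5^2 = $18.
P = $143 exceeds min AVC = $18, so the firm stays open.
P = MC gives -100 - 20x + 3x^2 = 0, with roots -10/3 and 10. Take the larger (rising MC): x* = 10.
Check: AVC at x = 10 is $43 ≤ P, so revenue covers variable cost.
Profit = P·x − TC = 143·10 − 926 = $504.

Produce at x = 10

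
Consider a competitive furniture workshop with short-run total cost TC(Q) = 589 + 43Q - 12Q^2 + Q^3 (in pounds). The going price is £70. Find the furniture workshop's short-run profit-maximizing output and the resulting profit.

Profit = -£103 at Q = 9

AVC = 43 - 12Q + Q^2 has its minimum £7 at Q = 6; price £70 clears that bar, so the firm operates.
MC = 43 - 24Q + 3Q^2. Setting P = MC and taking the root on the rising branch gives Q* = 9.
TR = 70·9 = 630. TC = 589 + 144 = 733. Profit = 630 − 733 = -£103.
By producing, the firm covers all variable cost plus £486 of fixed cost; shutting down would lose the full £589.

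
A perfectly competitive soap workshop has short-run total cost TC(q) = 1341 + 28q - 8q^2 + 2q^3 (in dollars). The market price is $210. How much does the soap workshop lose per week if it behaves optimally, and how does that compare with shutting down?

AVC = 28 - 8q + 2q^2 has its minimum $20 at q = 2; price $210 clears that bar, so the firm operates.
MC = 28 - 16q + 6q^2. Setting P = MC and taking the root on the rising branch gives q* = 7.
TR = 210·7 = 1470. TC = 1341 + 490 = 1831. Profit = 1470 − 1831 = -$361.
That loss of $361 beats the $1341 the firm would lose by shutting down; producing recovers $980 of fixed cost.

Profit = -$361 at q = 7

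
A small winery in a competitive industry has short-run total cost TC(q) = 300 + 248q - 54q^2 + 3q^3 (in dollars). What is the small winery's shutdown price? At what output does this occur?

The shutdown price is the minimum of AVC. VC = 248q - 54q^2 + 3q^3, so AVC = 248 - 54q + 3q^2.
dAVC/dq = -54 + 6q = 0 gives q = 9. min AVC = 248 - 54·9 + 3·9^2 = 5.
For P < $5 the firm produces nothing.

$5 per unit, at q = 9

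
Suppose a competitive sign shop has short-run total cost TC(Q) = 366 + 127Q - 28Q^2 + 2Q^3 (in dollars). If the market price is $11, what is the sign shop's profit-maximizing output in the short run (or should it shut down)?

Shut down

From TC, MC = TC'(Q) = 127 - 56Q + 6Q^2 and AVC = VC/Q = 127 - 28Q + 2Q^2.
The AVC parabola has its vertex at Q = 28/4 = 7, where AVC = 127 - 28·7 + 2·7^2 = $29.
P = $11 lies below min AVC = $29; no output level covers variable cost.
The firm minimizes its loss by shutting down and losing only its fixed cost of $366.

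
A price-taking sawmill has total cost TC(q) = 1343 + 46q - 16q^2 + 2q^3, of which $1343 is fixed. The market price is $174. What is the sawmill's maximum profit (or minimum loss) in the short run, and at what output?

Profit = -$319 at q = 8

AVC = 46 - 16q + 2q^2; min AVC = $14 at q = 4. Since P = $174 ≥ min AVC, the firm produces.
With MC = 46 - 32q + 6q^2, P = MC on the upward-sloping part at q* = 8.
TR = 174·8 = 1392. TC = 1343 + 368 = 1711. Profit = 1392 − 1711 = -$319.
That loss of $319 beats the $1343 the firm would lose by shutting down; producing recovers $1024 of fixed cost.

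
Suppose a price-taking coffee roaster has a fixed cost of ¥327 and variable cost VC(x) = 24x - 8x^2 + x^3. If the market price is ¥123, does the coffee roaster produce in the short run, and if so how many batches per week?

Produce at x = 9

Variable cost is VC = 24x - 8x^2 + x^3, so AVC = VC/x = 24 - 8x + x^2 and MC = dTC/dx = 24 - 16x + 3x^2.
AVC is minimized where dAVC/dx = -8 + 2x = 0, at x = 4; min AVC = 24 - 8·4 + 4^2 = ¥8.
Because ¥123 ≥ ¥8, revenue can cover variable cost; the firm operates.
P = MC gives -99 - 16x + 3x^2 = 0, with roots -11/3 and 9. Take the larger (rising MC): x* = 9.
Check: AVC at x = 9 is ¥33 ≤ P, so revenue covers variable cost.
Profit = P·x − TC = 123·9 − 624 = ¥483.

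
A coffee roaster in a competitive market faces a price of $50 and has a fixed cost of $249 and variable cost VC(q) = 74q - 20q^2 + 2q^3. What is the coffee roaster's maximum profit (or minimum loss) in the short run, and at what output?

Profit = -$105 at q = 6

AVC = 74 - 20q + 2q^2; min AVC = $24 at q = 5. Since P = $50 ≥ min AVC, the firm produces.
MC = 74 - 40q + 6q^2. Setting P = MC and taking the root on the rising branch gives q* = 6.
TR = 50·6 = 300. TC = 249 + 156 = 405. Profit = 300 − 405 = -$105.
That loss of $105 beats the $249 the firm would lose by shutting down; producing recovers $144 of fixed cost.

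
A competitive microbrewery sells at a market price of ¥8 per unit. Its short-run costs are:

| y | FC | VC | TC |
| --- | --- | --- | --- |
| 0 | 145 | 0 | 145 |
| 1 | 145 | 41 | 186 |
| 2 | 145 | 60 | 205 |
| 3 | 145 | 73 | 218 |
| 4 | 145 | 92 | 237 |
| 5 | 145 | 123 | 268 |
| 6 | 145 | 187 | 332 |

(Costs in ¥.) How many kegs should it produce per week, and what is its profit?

y = 0 (shut down); profit = -¥145

Compute π = P·y − TC at each output: y=0: -145; y=1: -178; y=2: -189; y=3: -194; y=4: -205; y=5: -228; y=6: -284.
Profit is highest at y = 0. Equivalently, the lowest AVC in the table is 92/4 ≈ ¥23 at y = 4, and P = ¥8 falls below it — price never covers variable cost, so the firm shuts down and loses only its fixed cost.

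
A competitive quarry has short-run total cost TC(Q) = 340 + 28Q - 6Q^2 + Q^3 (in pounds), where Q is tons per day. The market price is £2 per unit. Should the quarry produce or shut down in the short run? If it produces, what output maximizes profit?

Variable cost is VC = 28Q - 6Q^2 + Q^3, so AVC = VC/Q = 28 - 6Q + Q^2 and MC = dTC/dQ = 28 - 12Q + 3Q^2.
AVC hits its minimum where MC = AVC, at Q = 3, giving min AVC = 28 - 6·3 + 3^2 = £19.
With P < min AVC (£2 < £19), every unit sold adds to the loss.
The firm minimizes its loss by shutting down and losing only its fixed cost of £340.

Shut down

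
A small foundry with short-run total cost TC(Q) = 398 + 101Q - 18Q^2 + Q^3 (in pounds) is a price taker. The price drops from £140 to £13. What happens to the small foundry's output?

Output falls from 13 to 0 (the firm shuts down)

MC = 101 - 36Q + 3Q^2; the shutdown threshold is min AVC = £20 (at Q = 9).
With P = £140 above the shutdown price, P = MC gives Q = 13.
At P = £13 < min AVC = £20, price no longer covers variable cost at any output, so the firm shuts down: Q = 0.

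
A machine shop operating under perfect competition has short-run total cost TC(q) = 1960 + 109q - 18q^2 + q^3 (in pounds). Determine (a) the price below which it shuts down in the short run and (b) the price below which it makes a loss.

AVC = 109 - 18q + q^2; minimized at q = 9, giving min AVC = £28. That is the shutdown price.
ATC = 1960/q + 109 - 18q + q^2. Setting dATC/dq = −1960/q^2 − 18 + 2q = 0 gives q = 14 (since 2·14^3 − 18·14^2 = 1960).
min ATC = 1960/14 + 109 − 18·14 + 14^2 = £193. That is the break-even price.
Between these two prices the firm operates at a loss; above £193 it earns a profit.

Shutdown price = £28; break-even price = £193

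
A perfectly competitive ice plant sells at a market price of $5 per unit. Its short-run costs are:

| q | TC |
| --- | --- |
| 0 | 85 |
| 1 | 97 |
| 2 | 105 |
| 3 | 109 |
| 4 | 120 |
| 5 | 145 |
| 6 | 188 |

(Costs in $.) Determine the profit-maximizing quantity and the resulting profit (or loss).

q = 0 (shut down); profit = -$85

Compute π = P·q − TC at each output: q=0: -85; q=1: -92; q=2: -95; q=3: -94; q=4: -100; q=5: -120; q=6: -158.
Profit is highest at q = 0. Equivalently, the lowest AVC in the table is 24/3 ≈ $8 at q = 3, and P = $5 falls below it — price never covers variable cost, so the firm shuts down and loses only its fixed cost.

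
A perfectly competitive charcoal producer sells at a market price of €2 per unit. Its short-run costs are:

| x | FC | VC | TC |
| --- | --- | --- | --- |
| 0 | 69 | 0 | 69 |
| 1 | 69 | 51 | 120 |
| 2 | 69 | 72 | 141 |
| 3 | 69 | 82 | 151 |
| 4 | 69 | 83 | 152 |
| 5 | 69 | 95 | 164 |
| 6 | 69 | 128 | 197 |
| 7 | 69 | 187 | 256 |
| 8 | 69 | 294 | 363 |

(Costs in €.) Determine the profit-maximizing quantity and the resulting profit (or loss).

Compute π = P·x − TC at each output: x=0: -69; x=1: -118; x=2: -137; x=3: -145; x=4: -144; x=5: -154; x=6: -185; x=7: -242; x=8: -347.
Profit is highest at x = 0. Equivalently, the lowest AVC in the table is 95/5 ≈ €19 at x = 5, and P = €2 falls below it — price never covers variable cost, so the firm shuts down and loses only its fixed cost.

x = 0 (shut down); profit = -€69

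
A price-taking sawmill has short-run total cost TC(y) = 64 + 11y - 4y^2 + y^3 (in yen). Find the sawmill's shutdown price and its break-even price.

Shutdown price = ¥7; break-even price = ¥27

AVC = 11 - 4y + y^2; minimized at y = 2, giving min AVC = ¥7. That is the shutdown price.
ATC = 64/y + 11 - 4y + y^2. Setting dATC/dy = −64/y^2 − 4 + 2y = 0 gives y = 4 (since 2·4^3 − 4·4^2 = 64).
min ATC = 64/4 + 11 − 4·4 + 4^2 = ¥27. That is the break-even price.
For ¥7 ≤ P < ¥27 the firm produces at a loss; below ¥7 it shuts down.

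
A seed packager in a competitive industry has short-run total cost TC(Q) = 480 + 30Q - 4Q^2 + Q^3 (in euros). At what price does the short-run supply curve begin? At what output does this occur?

€26 per unit, at Q = 2

The firm shuts down when price falls below the minimum of average variable cost. AVC = VC/Q = 30 - 4Q + Q^2.
At the minimum of AVC, MC = AVC. MC = 30 - 8Q + 3Q^2; setting MC = AVC gives 2Q^2 - 4Q = 0, so Q = 2. min AVC = 26.
The firm shuts down for any P below €26.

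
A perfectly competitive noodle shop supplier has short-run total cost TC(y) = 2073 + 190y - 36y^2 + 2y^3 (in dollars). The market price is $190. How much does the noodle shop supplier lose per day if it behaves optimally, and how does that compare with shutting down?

AVC = 190 - 36y + 2y^2 has its minimum $28 at y = 9; price $190 clears that bar, so the firm operates.
With MC = 190 - 72y + 6y^2, P = MC on the upward-sloping part at y* = 12.
TR = 190·12 = 2280. TC = 2073 + 552 = 2625. Profit = 2280 − 2625 = -$345.
That loss of $345 beats the $2073 the firm would lose by shutting down; producing recovers $1728 of fixed cost.

Profit = -$345 at y = 12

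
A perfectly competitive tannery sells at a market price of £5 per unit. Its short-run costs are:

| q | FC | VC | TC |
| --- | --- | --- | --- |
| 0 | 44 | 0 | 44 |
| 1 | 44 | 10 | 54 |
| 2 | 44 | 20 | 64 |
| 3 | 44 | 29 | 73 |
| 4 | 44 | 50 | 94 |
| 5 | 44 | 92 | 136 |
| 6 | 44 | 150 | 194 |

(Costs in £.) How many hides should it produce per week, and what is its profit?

q = 0 (shut down); profit = -£44

Tabulate TR − TC: q=0: -44; q=1: -49; q=2: -54; q=3: -58; q=4: -74; q=5: -111; q=6: -164.
Profit is highest at q = 0. Equivalently, the lowest AVC in the table is 29/3 ≈ £9.67 at q = 3, and P = £5 falls below it — price never covers variable cost, so the firm shuts down and loses only its fixed cost.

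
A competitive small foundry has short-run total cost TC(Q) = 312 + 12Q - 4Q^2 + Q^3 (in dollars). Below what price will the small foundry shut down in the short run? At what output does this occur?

The firm shuts down when price falls below the minimum of average variable cost. AVC = VC/Q = 12 - 4Q + Q^2.
At the minimum of AVC, MC = AVC. MC = 12 - 8Q + 3Q^2; setting MC = AVC gives 2Q^2 - 4Q = 0, so Q = 2. min AVC = 8.
For P < $8 the firm produces nothing.

$8 per unit, at Q = 2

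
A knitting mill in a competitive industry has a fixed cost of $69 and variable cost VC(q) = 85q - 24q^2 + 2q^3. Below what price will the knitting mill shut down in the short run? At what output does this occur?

$13 per unit, at q = 6

The firm shuts down when price falls below the minimum of average variable cost. AVC = VC/q = 85 - 24q + 2q^2.
At the minimum of AVC, MC = AVC. MC = 85 - 48q + 6q^2; setting MC = AVC gives 4q^2 - 24q = 0, so q = 6. min AVC = 13.
For P < $13 the firm produces nothing.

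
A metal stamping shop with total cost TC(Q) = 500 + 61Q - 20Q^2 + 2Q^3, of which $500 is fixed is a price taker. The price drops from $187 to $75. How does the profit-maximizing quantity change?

Output falls from 9 to 7

AVC = 61 - 20Q + 2Q^2, minimized at Q = 5 where min AVC = $11. MC = 61 - 40Q + 6Q^2.
With P = $187 above the shutdown price, P = MC gives Q = 9.
At P = $75 ≥ min AVC, set P = MC: Q = 7. The firm stays open but cuts output.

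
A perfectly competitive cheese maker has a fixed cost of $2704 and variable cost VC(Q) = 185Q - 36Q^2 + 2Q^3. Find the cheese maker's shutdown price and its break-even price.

AVC = 185 - 36Q + 2Q^2; minimized at Q = 9, giving min AVC = $23. That is the shutdown price.
ATC = 2704/Q + 185 - 36Q + 2Q^2. Setting dATC/dQ = −2704/Q^2 − 36 + 4Q = 0 gives Q = 13 (since 4·13^3 − 36·13^2 = 2704).
min ATC = 2704/13 + 185 − 36·13 + 2·13^2 = $263. That is the break-even price.
For $23 ≤ P < $263 the firm produces at a loss; below $23 it shuts down.

Shutdown price = $23; break-even price = $263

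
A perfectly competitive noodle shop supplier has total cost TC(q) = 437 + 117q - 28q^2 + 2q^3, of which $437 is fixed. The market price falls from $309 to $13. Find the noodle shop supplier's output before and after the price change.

MC = 117 - 56q + 6q^2; the shutdown threshold is min AVC = $19 (at q = 7).
At P = $309 ≥ min AVC, set P = MC on the rising branch: q = 12.
At P = $13 < min AVC = $19, price no longer covers variable cost at any output, so the firm shuts down: q = 0.

Output falls from 12 to 0 (the firm shuts down)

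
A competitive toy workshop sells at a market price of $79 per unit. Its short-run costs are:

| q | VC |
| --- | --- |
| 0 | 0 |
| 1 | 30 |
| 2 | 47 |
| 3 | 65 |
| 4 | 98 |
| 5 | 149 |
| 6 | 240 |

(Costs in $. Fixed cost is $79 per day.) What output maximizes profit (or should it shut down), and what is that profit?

q = 5; profit = $167

Compute π = P·q − TC at each output: q=0: -79; q=1: -30; q=2: 32; q=3: 93; q=4: 139; q=5: 167; q=6: 155.
Profit is maximized at q = 5. AVC there is 149/5 = $29.80 ≤ P, so producing beats shutting down (which would give -$79).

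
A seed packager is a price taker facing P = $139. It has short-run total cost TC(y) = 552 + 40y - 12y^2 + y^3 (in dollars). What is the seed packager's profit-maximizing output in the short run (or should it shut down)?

Produce at y = 11

Strip out fixed cost: VC = 40y - 12y^2 + y^3. Then AVC = 40 - 12y + y^2 and MC = 40 - 24y + 3y^2.
AVC is minimized where dAVC/dy = -12 + 2y = 0, at y = 6; min AVC = 40 - 12·6 + 6^2 = $4.
P = $139 exceeds min AVC = $4, so the firm stays open.
Solving P = MC: -99 - 24y + 3y^2 = 0 ⇒ y = -3 or 11. On the upward-sloping branch, y* = 11.
Check: AVC at y = 11 is $29 ≤ P, so revenue covers variable cost.
Profit = P·y − TC = 139·11 − 871 = $658.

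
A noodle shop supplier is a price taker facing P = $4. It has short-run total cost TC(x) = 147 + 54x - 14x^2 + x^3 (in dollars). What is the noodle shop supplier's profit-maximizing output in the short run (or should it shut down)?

Shut down

Variable cost is VC = 54x - 14x^2 + x^3, so AVC = VC/x = 54 - 14x + x^2 and MC = dTC/dx = 54 - 28x + 3x^2.
AVC hits its minimum where MC = AVC, at x = 7, giving min AVC = 54 - 14·7 + 7^2 = $5.
P = $4 lies below min AVC = $5; no output level covers variable cost.
Shutting down limits the loss to fixed cost, $147.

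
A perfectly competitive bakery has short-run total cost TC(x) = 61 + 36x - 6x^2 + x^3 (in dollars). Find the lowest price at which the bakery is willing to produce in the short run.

$27 per unit

The firm shuts down when price falls below the minimum of average variable cost. AVC = VC/x = 36 - 6x + x^2.
dAVC/dx = -6 + 2x = 0 gives x = 3. min AVC = 36 - 6·3 + 3^2 = 27.
The firm shuts down for any P below $27.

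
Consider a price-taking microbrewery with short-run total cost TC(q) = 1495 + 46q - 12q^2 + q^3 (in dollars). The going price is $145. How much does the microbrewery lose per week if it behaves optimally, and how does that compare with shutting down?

Profit = -$285 at q = 11

AVC = 46 - 12q + q^2; min AVC = $10 at q = 6. Since P = $145 ≥ min AVC, the firm produces.
With MC = 46 - 24q + 3q^2, P = MC on the upward-sloping part at q* = 11.
TR = 145·11 = 1595. TC = 1495 + 385 = 1880. Profit = 1595 − 1880 = -$285.
By producing, the firm covers all variable cost plus $1210 of fixed cost; shutting down would lose the full $1495.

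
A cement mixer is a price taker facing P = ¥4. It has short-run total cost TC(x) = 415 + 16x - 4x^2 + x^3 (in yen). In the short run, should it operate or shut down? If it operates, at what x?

Shut down

Strip out fixed cost: VC = 16x - 4x^2 + x^3. Then AVC = 16 - 4x + x^2 and MC = 16 - 8x + 3x^2.
AVC hits its minimum where MC = AVC, at x = 2, giving min AVC = 16 - 4·2 + 2^2 = ¥12.
Since P = ¥4 < min AVC = ¥12, price fails to cover variable cost at any output.
The firm minimizes its loss by shutting down and losing only its fixed cost of ¥415.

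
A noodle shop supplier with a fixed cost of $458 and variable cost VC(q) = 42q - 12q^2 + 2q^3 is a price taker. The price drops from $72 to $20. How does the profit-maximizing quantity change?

Output falls from 5 to 0 (the firm shuts down)

AVC = 42 - 12q + 2q^2, minimized at q = 3 where min AVC = $24. MC = 42 - 24q + 6q^2.
At P = $72 ≥ min AVC, set P = MC on the rising branch: q = 5.
At P = $20 < min AVC = $24, price no longer covers variable cost at any output, so the firm shuts down: q = 0.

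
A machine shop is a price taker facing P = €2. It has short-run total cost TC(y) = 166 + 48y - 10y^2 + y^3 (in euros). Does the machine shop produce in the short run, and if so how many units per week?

Strip out fixed cost: VC = 48y - 10y^2 + y^3. Then AVC = 48 - 10y + y^2 and MC = 48 - 20y + 3y^2.
The AVC parabola has its vertex at y = 10/2 = 5, where AVC = 48 - 10·5 + 5^2 = €23.
With P < min AVC (€2 < €23), every unit sold adds to the loss.
Shutting down limits the loss to fixed cost, €166.

Shut down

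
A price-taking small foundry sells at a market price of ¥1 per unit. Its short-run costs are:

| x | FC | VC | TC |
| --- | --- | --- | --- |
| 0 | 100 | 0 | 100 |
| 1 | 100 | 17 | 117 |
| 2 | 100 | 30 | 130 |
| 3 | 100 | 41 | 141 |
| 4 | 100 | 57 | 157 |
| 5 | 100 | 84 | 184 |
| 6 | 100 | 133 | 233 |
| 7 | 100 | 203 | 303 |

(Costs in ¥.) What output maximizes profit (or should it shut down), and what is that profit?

x = 0 (shut down); profit = -¥100

Profit at each row (π = 1x − TC): x=0: -100; x=1: -116; x=2: -128; x=3: -138; x=4: -153; x=5: -179; x=6: -227; x=7: -296.
Profit is highest at x = 0. Equivalently, the lowest AVC in the table is 41/3 ≈ ¥13.67 at x = 3, and P = ¥1 falls below it — price never covers variable cost, so the firm shuts down and loses only its fixed cost.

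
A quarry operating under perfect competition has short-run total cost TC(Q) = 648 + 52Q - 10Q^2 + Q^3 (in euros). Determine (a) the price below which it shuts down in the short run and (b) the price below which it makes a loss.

Shutdown price = min AVC. AVC = 52 - 10Q + Q^2, with vertex at Q = 5 and minimum €27.
ATC = 648/Q + 52 - 10Q + Q^2. Setting dATC/dQ = −648/Q^2 − 10 + 2Q = 0 gives Q = 9 (since 2·9^3 − 10·9^2 = 648).
min ATC = 648/9 + 52 − 10·9 + 9^2 = €115. That is the break-even price.
Between these two prices the firm operates at a loss; above €115 it earns a profit.

Shutdown price = €27; break-even price = €115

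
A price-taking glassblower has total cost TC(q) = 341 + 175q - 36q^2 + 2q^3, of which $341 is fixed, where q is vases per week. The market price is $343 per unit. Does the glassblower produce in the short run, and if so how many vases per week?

Produce at q = 14

Variable cost is VC = 175q - 36q^2 + 2q^3, so AVC = VC/q = 175 - 36q + 2q^2 and MC = dTC/dq = 175 - 72q + 6q^2.
AVC is minimized where dAVC/dq = -36 + 4q = 0, at q = 9; min AVC = 175 - 36·9 + 2·9^2 = $13.
Because $343 ≥ $13, revenue can cover variable cost; the firm operates.
Set P = MC: 343 = 175 - 72q + 6q^2 → -168 - 72q + 6q^2 = 0. The roots are q = -2 and q = 14; the profit-maximizing output is on the rising part of MC, so q* = 14.
Check: AVC at q = 14 is $63 ≤ P, so revenue covers variable cost.
Profit = P·q − TC = 343·14 − 1223 = $3579.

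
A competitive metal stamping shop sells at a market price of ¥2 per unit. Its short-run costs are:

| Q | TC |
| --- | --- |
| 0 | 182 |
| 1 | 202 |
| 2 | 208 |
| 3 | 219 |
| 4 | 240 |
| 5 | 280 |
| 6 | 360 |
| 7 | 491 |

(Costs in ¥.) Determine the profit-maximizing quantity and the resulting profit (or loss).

Q = 0 (shut down); profit = -¥182

Tabulate TR − TC: Q=0: -182; Q=1: -200; Q=2: -204; Q=3: -213; Q=4: -232; Q=5: -270; Q=6: -348; Q=7: -477.
Profit is highest at Q = 0. Equivalently, the lowest AVC in the table is 37/3 ≈ ¥12.33 at Q = 3, and P = ¥2 falls below it — price never covers variable cost, so the firm shuts down and loses only its fixed cost.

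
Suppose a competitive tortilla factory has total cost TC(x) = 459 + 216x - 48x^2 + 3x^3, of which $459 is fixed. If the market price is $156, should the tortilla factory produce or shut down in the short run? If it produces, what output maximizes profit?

Produce at x = 10

Variable cost is VC = 216x - 48x^2 + 3x^3, so AVC = VC/x = 216 - 48x + 3x^2 and MC = dTC/dx = 216 - 96x + 9x^2.
The AVC parabola has its vertex at x = 48/6 = 8, where AVC = 216 - 48·8 + 3·8^2 = $24.
Because $156 ≥ $24, revenue can cover variable cost; the firm operates.
Set P = MC: 156 = 216 - 96x + 9x^2 → 60 - 96x + 9x^2 = 0. The roots are x = 2/3 and x = 10; the profit-maximizing output is on the rising part of MC, so x* = 10.
Check: AVC at x = 10 is $36 ≤ P, so revenue covers variable cost.
Profit = P·x − TC = 156·10 − 819 = $741.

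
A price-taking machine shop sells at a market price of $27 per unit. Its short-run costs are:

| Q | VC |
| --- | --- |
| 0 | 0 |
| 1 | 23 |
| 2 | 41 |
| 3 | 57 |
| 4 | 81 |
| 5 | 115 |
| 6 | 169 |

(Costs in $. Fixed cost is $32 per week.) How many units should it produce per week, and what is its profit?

Q = 4; profit = -$5

Compute π = P·Q − TC at each output: Q=0: -32; Q=1: -28; Q=2: -19; Q=3: -8; Q=4: -5; Q=5: -12; Q=6: -39.
Profit is maximized at Q = 4. AVC there is 81/4 = $20.25 ≤ P, so producing beats shutting down (which would give -$32).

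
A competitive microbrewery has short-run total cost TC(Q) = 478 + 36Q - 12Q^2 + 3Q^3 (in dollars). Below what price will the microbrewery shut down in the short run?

Short-run supply begins at min AVC. From VC = 36Q - 12Q^2 + 3Q^3, AVC = 36 - 12Q + 3Q^2.
At the minimum of AVC, MC = AVC. MC = 36 - 24Q + 9Q^2; setting MC = AVC gives 6Q^2 - 12Q = 0, so Q = 2. min AVC = 24.
For P < $24 the firm produces nothing.

$24 per unit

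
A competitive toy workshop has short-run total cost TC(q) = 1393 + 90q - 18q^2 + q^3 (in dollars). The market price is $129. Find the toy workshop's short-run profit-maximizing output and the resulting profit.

Profit = -$41 at q = 13

AVC = 90 - 18q + q^2; min AVC = $9 at q = 9. Since P = $129 ≥ min AVC, the firm produces.
With MC = 90 - 36q + 3q^2, P = MC on the upward-sloping part at q* = 13.
TR = 129·13 = 1677. TC = 1393 + 325 = 1718. Profit = 1677 − 1718 = -$41.
By producing, the firm covers all variable cost plus $1352 of fixed cost; shutting down would lose the full $1393.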